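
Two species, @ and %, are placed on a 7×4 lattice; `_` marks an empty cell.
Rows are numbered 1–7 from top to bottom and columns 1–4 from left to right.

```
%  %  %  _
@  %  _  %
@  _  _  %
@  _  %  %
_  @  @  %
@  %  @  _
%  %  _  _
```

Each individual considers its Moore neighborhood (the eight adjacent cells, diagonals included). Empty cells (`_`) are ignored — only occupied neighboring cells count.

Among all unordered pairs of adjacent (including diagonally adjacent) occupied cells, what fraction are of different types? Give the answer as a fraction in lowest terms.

8/19

Scan each occupied cell's neighbors to the right and below (and the two forward diagonals) so each pair is counted once.
Row 1: %(1,1)–%(1,2)= %(1,1)–@(2,1)≠ %(1,1)–%(2,2)= %(1,2)–%(1,3)= %(1,2)–%(2,2)= %(1,2)–@(2,1)≠ %(1,3)–%(2,4)= %(1,3)–%(2,2)=  → 2/8 unlike.
Row 2: @(2,1)–%(2,2)≠ @(2,1)–@(3,1)= %(2,2)–@(3,1)≠ %(2,4)–%(3,4)=  → 2/4 unlike.
Row 3: @(3,1)–@(4,1)= %(3,4)–%(4,4)= %(3,4)–%(4,3)=  → 0/3 unlike.
Row 4: @(4,1)–@(5,2)= %(4,3)–%(4,4)= %(4,3)–@(5,3)≠ %(4,3)–%(5,4)= %(4,3)–@(5,2)≠ %(4,4)–%(5,4)= %(4,4)–@(5,3)≠  → 3/7 unlike.
Row 5: @(5,2)–@(5,3)= @(5,2)–%(6,2)≠ @(5,2)–@(6,3)= @(5,2)–@(6,1)= @(5,3)–%(5,4)≠ @(5,3)–@(6,3)= @(5,3)–%(6,2)≠ %(5,4)–@(6,3)≠  → 4/8 unlike.
Row 6: @(6,1)–%(6,2)≠ @(6,1)–%(7,1)≠ @(6,1)–%(7,2)≠ %(6,2)–@(6,3)≠ %(6,2)–%(7,2)= %(6,2)–%(7,1)= @(6,3)–%(7,2)≠  → 5/7 unlike.
Row 7: %(7,1)–%(7,2)=  → 0/1 unlike.
Total adjacent occupied pairs: 38; unlike-type pairs: 16.
16/38 reduces to 8/19.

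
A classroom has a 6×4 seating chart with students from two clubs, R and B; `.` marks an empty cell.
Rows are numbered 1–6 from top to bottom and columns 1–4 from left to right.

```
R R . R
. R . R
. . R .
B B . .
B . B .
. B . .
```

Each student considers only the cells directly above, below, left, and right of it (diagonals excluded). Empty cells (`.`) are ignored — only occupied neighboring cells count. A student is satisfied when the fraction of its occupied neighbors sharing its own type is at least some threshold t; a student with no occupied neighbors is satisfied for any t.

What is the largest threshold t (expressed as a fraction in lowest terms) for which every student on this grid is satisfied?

1/1

Row 1: (1,1)R 1/1 · (1,2)R 2/2 · (1,4)R 1/1
Row 2: (2,2)R 1/1 · (2,4)R 1/1
Row 3: (3,3)R — no occupied neighbors
Row 4: (4,1)B 2/2 · (4,2)B 1/1
Row 5: (5,1)B 1/1 · (5,3)B — no occupied neighbors
Row 6: (6,2)B — no occupied neighbors
The smallest same-type fraction is 1/1 at (1,1), which reduces to 1/1. Any threshold above that leaves this student unsatisfied.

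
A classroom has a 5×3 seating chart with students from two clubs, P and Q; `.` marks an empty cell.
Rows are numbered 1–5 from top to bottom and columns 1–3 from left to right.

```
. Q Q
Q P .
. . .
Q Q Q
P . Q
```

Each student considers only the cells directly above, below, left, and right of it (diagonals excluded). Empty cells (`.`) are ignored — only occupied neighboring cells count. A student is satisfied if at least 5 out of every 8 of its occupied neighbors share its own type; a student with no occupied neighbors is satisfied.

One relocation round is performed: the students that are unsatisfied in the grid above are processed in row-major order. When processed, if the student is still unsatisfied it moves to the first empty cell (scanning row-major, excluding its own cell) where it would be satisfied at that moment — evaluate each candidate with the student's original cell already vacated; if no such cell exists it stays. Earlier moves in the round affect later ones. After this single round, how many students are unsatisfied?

Initially unsatisfied (in order): (1,2), (2,1), (2,2), (4,1), (5,1).
  (1,2) → (1,1).
  (2,1) → (1,2).
  (2,2): no empty cell satisfies it; stays.
  (4,1) → (3,1).
  (5,1): now satisfied by earlier moves; stays.
Resulting grid:
Q Q Q
. P .
Q . .
. Q Q
P . Q
Unsatisfied now: (2,2).

1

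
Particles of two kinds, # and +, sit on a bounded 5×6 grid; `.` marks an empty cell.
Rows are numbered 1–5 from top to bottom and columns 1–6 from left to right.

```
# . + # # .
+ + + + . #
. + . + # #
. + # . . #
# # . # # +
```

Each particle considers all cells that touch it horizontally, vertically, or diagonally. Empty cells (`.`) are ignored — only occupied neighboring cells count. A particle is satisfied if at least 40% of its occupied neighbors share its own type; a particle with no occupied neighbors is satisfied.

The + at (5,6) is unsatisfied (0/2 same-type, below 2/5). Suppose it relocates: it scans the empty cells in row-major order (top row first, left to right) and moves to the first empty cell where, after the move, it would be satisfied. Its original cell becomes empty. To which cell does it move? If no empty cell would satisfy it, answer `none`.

Vacating (5,6). Empty cells in order:
  (1,2): 4/5 same-type → satisfied — stop here.

(1,2)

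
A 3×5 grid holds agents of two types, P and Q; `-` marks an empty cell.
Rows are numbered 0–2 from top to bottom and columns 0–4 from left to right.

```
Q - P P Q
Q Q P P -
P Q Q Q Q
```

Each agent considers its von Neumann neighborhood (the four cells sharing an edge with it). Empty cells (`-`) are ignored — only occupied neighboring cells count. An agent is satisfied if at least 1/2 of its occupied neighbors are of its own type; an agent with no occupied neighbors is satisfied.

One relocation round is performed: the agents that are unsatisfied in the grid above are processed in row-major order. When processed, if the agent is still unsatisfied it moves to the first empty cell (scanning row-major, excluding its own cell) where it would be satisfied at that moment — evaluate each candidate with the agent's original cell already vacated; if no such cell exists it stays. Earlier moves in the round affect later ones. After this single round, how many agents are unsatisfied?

0

Initially unsatisfied (in order): (0,4), (2,0).
  (0,4) → (0,1).
  (2,0) → (0,4).
Resulting grid:
Q Q P P P
Q Q P P -
- Q Q Q Q
All satisfied now.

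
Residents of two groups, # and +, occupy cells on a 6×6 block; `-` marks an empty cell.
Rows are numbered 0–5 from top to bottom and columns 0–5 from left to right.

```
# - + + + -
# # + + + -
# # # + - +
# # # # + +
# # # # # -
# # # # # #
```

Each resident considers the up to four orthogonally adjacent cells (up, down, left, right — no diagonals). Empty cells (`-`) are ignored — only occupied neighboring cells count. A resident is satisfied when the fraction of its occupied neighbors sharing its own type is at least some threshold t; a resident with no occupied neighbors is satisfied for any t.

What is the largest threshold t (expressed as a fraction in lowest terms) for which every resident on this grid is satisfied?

1/3

Row 0: (0,0)# 1/1 · (0,2)+ 2/2 · (0,3)+ 3/3 · (0,4)+ 2/2
Row 1: (1,0)# 3/3 · (1,1)# 2/3 · (1,2)+ 2/4 · (1,3)+ 4/4 · (1,4)+ 2/2
Row 2: (2,0)# 3/3 · (2,1)# 4/4 · (2,2)# 2/4 · (2,3)+ 1/3 · (2,5)+ 1/1
Row 3: (3,0)# 3/3 · (3,1)# 4/4 · (3,2)# 4/4 · (3,3)# 2/4 · (3,4)+ 1/3 · (3,5)+ 2/2
Row 4: (4,0)# 3/3 · (4,1)# 4/4 · (4,2)# 4/4 · (4,3)# 4/4 · (4,4)# 2/3
Row 5: (5,0)# 2/2 · (5,1)# 3/3 · (5,2)# 3/3 · (5,3)# 3/3 · (5,4)# 3/3 · (5,5)# 1/1
The smallest same-type fraction is 1/3 at (2,3), which reduces to 1/3. Any threshold above that leaves this resident unsatisfied.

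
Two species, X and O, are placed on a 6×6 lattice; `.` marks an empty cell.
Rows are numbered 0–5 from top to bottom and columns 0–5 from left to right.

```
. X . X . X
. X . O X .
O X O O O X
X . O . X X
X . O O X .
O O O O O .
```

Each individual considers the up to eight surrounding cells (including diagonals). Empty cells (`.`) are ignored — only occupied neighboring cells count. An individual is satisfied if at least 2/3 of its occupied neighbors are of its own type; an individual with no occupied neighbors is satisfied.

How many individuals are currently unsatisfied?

12

(0,1)X 1/1 ok
(0,3)X 1/2 unhappy
(0,5)X 1/1 ok
(1,1)X 2/4 unhappy
(1,3)O 3/5 unhappy
(1,4)X 3/6 unhappy
(2,0)O 0/3 unhappy
(2,1)X 2/5 unhappy
(2,2)O 3/5 unhappy
(2,3)O 4/6 ok
(2,4)O 2/6 unhappy
(2,5)X 3/4 ok
(3,0)X 2/3 ok
(3,2)O 4/5 ok
(3,4)X 3/6 unhappy
(3,5)X 3/4 ok
(4,0)X 1/3 unhappy
(4,2)O 5/5 ok
(4,3)O 5/7 ok
(4,4)X 2/5 unhappy
(5,0)O 1/2 unhappy
(5,1)O 3/4 ok
(5,2)O 4/4 ok
(5,3)O 4/5 ok
(5,4)O 2/3 ok
Unsatisfied: (0,3), (1,1), (1,3), (1,4), (2,0), (2,1), (2,2), (2,4), (3,4), (4,0), (4,4), (5,0) — 12 in total.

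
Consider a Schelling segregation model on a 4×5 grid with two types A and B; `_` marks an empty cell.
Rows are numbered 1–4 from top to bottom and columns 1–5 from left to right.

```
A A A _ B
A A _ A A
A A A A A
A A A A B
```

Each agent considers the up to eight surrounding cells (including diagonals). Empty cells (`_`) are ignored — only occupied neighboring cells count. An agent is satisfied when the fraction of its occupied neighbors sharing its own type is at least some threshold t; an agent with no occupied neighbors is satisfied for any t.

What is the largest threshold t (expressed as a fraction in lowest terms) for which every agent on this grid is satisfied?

Row 1: (1,1)A 3/3 · (1,2)A 4/4 · (1,3)A 3/3 · (1,5)B 0/2
Row 2: (2,1)A 5/5 · (2,2)A 7/7 · (2,4)A 5/6 · (2,5)A 3/4
Row 3: (3,1)A 5/5 · (3,2)A 7/7 · (3,3)A 7/7 · (3,4)A 6/7 · (3,5)A 4/5
Row 4: (4,1)A 3/3 · (4,2)A 5/5 · (4,3)A 5/5 · (4,4)A 4/5 · (4,5)B 0/3
The smallest same-type fraction is 0/2 at (1,5), which reduces to 0/1. Any threshold above that leaves this agent unsatisfied.

0/1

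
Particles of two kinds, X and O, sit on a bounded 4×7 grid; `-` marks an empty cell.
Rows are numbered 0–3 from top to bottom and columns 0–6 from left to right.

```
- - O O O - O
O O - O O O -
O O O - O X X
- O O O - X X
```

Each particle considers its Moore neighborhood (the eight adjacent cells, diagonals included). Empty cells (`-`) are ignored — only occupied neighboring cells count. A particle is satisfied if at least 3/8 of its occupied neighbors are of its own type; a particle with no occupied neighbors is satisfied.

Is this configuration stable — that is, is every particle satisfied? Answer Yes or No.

Row 0: (0,2)O 3/3 ✓ · (0,3)O 4/4 ✓ · (0,4)O 4/4 ✓ · (0,6)O 1/1 ✓
Row 1: (1,0)O 3/3 ✓ · (1,1)O 5/5 ✓ · (1,3)O 6/6 ✓ · (1,4)O 5/6 ✓ · (1,5)O 4/6 ✓
Row 2: (2,0)O 4/4 ✓ · (2,1)O 6/6 ✓ · (2,2)O 6/6 ✓ · (2,4)O 4/6 ✓ · (2,5)X 3/6 ✓ · (2,6)X 3/4 ✓
Row 3: (3,1)O 4/4 ✓ · (3,2)O 4/4 ✓ · (3,3)O 3/3 ✓ · (3,5)X 3/4 ✓ · (3,6)X 3/3 ✓
All meet the threshold, so the configuration is stable.

Yes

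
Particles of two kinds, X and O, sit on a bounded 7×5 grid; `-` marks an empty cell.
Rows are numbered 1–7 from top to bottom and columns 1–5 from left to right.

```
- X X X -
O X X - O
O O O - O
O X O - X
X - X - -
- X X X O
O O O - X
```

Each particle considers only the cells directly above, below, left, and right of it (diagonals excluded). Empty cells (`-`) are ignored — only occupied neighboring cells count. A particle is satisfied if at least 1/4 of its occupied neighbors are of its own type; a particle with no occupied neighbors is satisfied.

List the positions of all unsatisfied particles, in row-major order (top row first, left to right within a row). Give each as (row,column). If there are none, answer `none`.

(1,2)X 2/2 satisfied
(1,3)X 3/3 satisfied
(1,4)X 1/1 satisfied
(2,1)O 1/2 satisfied
(2,2)X 2/4 satisfied
(2,3)X 2/3 satisfied
(2,5)O 1/1 satisfied
(3,1)O 3/3 satisfied
(3,2)O 2/4 satisfied
(3,3)O 2/3 satisfied
(3,5)O 1/2 satisfied
(4,1)O 1/3 satisfied
(4,2)X 0/3 not
(4,3)O 1/3 satisfied
(4,5)X 0/1 not
(5,1)X 0/1 not
(5,3)X 1/2 satisfied
(6,2)X 1/2 satisfied
(6,3)X 3/4 satisfied
(6,4)X 1/2 satisfied
(6,5)O 0/2 not
(7,1)O 1/1 satisfied
(7,2)O 2/3 satisfied
(7,3)O 1/2 satisfied
(7,5)X 0/1 not

(4,2), (4,5), (5,1), (6,5), (7,5)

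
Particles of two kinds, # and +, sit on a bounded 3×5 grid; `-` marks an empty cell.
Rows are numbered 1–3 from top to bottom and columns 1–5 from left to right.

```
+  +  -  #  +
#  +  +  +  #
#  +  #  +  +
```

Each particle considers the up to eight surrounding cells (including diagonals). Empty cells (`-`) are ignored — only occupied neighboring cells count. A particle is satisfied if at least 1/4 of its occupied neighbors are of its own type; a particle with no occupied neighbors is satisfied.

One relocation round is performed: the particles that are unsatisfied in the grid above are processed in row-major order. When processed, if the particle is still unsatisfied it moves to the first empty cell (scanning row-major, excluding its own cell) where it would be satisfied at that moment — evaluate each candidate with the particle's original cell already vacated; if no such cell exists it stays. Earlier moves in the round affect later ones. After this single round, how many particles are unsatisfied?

Initially unsatisfied (in order): (2,1), (2,5), (3,3).
  (2,1): no empty cell satisfies it; stays.
  (2,5): no empty cell satisfies it; stays.
  (3,3): no empty cell satisfies it; stays.
Resulting grid:
+ + - # +
# + + + #
# + # + +
Unsatisfied now: (2,1), (2,5), (3,3).

3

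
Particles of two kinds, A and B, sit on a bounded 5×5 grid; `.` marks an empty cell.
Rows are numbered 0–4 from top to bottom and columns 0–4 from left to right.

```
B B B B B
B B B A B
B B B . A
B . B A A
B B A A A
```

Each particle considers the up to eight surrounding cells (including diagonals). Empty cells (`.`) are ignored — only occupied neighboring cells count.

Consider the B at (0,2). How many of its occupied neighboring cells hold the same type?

Occupied neighbors of (0,2): (0,1)=B, (0,3)=B, (1,1)=B, (1,2)=B, (1,3)=A.
Same type (B): 4 of 5.

4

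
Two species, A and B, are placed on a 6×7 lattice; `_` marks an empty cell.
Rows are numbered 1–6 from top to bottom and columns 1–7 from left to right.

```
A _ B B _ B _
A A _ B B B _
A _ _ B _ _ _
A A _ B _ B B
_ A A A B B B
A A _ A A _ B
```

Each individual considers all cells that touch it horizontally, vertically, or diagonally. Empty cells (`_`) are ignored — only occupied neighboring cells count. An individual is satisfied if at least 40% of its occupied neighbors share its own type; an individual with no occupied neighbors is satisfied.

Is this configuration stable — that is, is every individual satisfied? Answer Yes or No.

Yes

Row 1: (1,1)A 2/2 ok · (1,3)B 2/3 ok · (1,4)B 3/3 ok · (1,6)B 2/2 ok
Row 2: (2,1)A 3/3 ok · (2,2)A 3/4 ok · (2,4)B 4/4 ok · (2,5)B 5/5 ok · (2,6)B 2/2 ok
Row 3: (3,1)A 4/4 ok · (3,4)B 3/3 ok
Row 4: (4,1)A 3/3 ok · (4,2)A 4/4 ok · (4,4)B 2/4 ok · (4,6)B 4/4 ok · (4,7)B 3/3 ok
Row 5: (5,2)A 5/5 ok · (5,3)A 5/6 ok · (5,4)A 3/5 ok · (5,5)B 3/6 ok · (5,6)B 5/6 ok · (5,7)B 4/4 ok
Row 6: (6,1)A 2/2 ok · (6,2)A 3/3 ok · (6,4)A 3/4 ok · (6,5)A 2/4 ok · (6,7)B 2/2 ok
All meet the threshold, so the configuration is stable.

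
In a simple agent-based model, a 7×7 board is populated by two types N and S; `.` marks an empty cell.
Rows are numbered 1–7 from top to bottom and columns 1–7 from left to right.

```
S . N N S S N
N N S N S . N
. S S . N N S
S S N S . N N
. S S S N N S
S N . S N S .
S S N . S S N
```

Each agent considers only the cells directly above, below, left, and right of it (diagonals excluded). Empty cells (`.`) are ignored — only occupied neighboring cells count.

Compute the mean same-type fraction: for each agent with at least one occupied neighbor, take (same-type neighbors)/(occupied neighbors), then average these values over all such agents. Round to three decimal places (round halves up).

0.463

Row 1: (1,1)S 0/1 · (1,3)N 1/2 · (1,4)N 2/3 · (1,5)S 2/3 · (1,6)S 1/2 · (1,7)N 1/2
Row 2: (2,1)N 1/2 · (2,2)N 1/3 · (2,3)S 1/4 · (2,4)N 1/3 · (2,5)S 1/3 · (2,7)N 1/2
Row 3: (3,2)S 2/3 · (3,3)S 2/3 · (3,5)N 1/2 · (3,6)N 2/3 · (3,7)S 0/3
Row 4: (4,1)S 1/1 · (4,2)S 3/4 · (4,3)N 0/4 · (4,4)S 1/2 · (4,6)N 3/3 · (4,7)N 1/3
Row 5: (5,2)S 2/3 · (5,3)S 2/3 · (5,4)S 3/4 · (5,5)N 2/3 · (5,6)N 2/4 · (5,7)S 0/2
Row 6: (6,1)S 1/2 · (6,2)N 0/3 · (6,4)S 1/2 · (6,5)N 1/4 · (6,6)S 1/3
Row 7: (7,1)S 2/2 · (7,2)S 1/3 · (7,3)N 0/1 · (7,5)S 1/2 · (7,6)S 2/3 · (7,7)N 0/1
Sum over 40 agents: 0/1 + 1/2 + 2/3 + 2/3 + 1/2 + 1/2 + 1/2 + 1/3 + 1/4 + 1/3 + 1/3 + 1/2 + 2/3 + 2/3 + 1/2 + 2/3 + 0/3 + 1/1 + 3/4 + 0/4 + 1/2 + 3/3 + 1/3 + 2/3 + 2/3 + 3/4 + 2/3 + 2/4 + 0/2 + 1/2 + 0/3 + 1/2 + 1/4 + 1/3 + 2/2 + 1/3 + 0/1 + 1/2 + 2/3 + 0/1 = 37/2; mean = 37/2 ÷ 40 = 37/80 = 0.4625 → 0.463.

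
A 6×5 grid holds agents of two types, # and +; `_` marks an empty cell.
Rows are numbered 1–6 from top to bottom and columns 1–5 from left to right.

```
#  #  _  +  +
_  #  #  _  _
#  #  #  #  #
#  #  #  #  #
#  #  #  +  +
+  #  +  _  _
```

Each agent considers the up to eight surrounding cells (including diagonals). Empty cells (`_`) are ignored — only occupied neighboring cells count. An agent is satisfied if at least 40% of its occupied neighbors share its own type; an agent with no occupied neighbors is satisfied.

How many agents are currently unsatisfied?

4

Row 1: (1,1)# 2/2 ok · (1,2)# 3/3 ok · (1,4)+ 1/2 ok · (1,5)+ 1/1 ok
Row 2: (2,2)# 6/6 ok · (2,3)# 5/6 ok
Row 3: (3,1)# 4/4 ok · (3,2)# 7/7 ok · (3,3)# 7/7 ok · (3,4)# 6/6 ok · (3,5)# 3/3 ok
Row 4: (4,1)# 5/5 ok · (4,2)# 8/8 ok · (4,3)# 7/8 ok · (4,4)# 6/8 ok · (4,5)# 3/5 ok
Row 5: (5,1)# 4/5 ok · (5,2)# 6/8 ok · (5,3)# 5/7 ok · (5,4)+ 2/6 unhappy · (5,5)+ 1/3 unhappy
Row 6: (6,1)+ 0/3 unhappy · (6,2)# 3/5 ok · (6,3)+ 1/4 unhappy
Unsatisfied: (5,4), (5,5), (6,1), (6,3) — 4 in total.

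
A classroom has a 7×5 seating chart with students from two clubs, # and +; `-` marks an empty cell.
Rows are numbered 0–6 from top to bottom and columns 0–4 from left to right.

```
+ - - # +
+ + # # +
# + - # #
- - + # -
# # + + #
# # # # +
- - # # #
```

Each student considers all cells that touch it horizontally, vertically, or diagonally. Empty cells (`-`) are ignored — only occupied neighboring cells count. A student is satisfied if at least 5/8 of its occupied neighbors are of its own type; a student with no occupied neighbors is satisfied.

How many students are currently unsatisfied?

(0,0)+ 2/2 ok
(0,3)# 2/4 unhappy
(0,4)+ 1/3 unhappy
(1,0)+ 3/4 ok
(1,1)+ 3/5 unhappy
(1,2)# 3/5 unhappy
(1,3)# 4/6 ok
(1,4)+ 1/5 unhappy
(2,0)# 0/3 unhappy
(2,1)+ 3/5 unhappy
(2,3)# 4/6 ok
(2,4)# 3/4 ok
(3,2)+ 3/6 unhappy
(3,3)# 3/6 unhappy
(4,0)# 3/3 ok
(4,1)# 4/6 ok
(4,2)+ 2/7 unhappy
(4,3)+ 3/7 unhappy
(4,4)# 2/4 unhappy
(5,0)# 3/3 ok
(5,1)# 5/6 ok
(5,2)# 5/7 ok
(5,3)# 5/8 ok
(5,4)+ 1/5 unhappy
(6,2)# 4/4 ok
(6,3)# 4/5 ok
(6,4)# 2/3 ok
Unsatisfied: (0,3), (0,4), (1,1), (1,2), (1,4), (2,0), (2,1), (3,2), (3,3), (4,2), (4,3), (4,4), (5,4) — 13 in total.

13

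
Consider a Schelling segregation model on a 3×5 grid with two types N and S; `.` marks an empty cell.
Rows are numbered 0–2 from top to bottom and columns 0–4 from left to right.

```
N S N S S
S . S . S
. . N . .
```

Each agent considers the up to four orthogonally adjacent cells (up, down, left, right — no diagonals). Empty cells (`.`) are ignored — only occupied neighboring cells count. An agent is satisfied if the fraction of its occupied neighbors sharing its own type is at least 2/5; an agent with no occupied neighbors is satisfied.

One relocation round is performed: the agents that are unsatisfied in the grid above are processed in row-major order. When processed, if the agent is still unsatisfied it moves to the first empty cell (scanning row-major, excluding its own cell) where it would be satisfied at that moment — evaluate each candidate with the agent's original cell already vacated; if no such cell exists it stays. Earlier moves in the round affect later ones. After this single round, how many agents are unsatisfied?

Initially unsatisfied (in order): (0,0), (0,1), (0,2), (1,0), (1,2), (2,2).
  (0,0) → (2,1).
  (0,1) → (0,0).
  (0,2) → (2,0).
  (1,0): now satisfied by earlier moves; stays.
  (1,2) → (0,1).
  (2,2): now satisfied by earlier moves; stays.
Resulting grid:
S S . S S
S . . . S
N N N . .
All satisfied now.

0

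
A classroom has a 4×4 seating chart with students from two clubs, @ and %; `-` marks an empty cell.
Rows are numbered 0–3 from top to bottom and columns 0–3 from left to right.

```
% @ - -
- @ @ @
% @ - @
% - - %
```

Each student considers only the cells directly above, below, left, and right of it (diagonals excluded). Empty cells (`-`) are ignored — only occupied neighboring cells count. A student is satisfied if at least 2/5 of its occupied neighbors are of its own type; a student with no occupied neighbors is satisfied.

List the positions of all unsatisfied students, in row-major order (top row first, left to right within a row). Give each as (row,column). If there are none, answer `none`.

(0,0), (3,3)

Row 0: (0,0)% 0/1 unhappy · (0,1)@ 1/2 ok
Row 1: (1,1)@ 3/3 ok · (1,2)@ 2/2 ok · (1,3)@ 2/2 ok
Row 2: (2,0)% 1/2 ok · (2,1)@ 1/2 ok · (2,3)@ 1/2 ok
Row 3: (3,0)% 1/1 ok · (3,3)% 0/1 unhappy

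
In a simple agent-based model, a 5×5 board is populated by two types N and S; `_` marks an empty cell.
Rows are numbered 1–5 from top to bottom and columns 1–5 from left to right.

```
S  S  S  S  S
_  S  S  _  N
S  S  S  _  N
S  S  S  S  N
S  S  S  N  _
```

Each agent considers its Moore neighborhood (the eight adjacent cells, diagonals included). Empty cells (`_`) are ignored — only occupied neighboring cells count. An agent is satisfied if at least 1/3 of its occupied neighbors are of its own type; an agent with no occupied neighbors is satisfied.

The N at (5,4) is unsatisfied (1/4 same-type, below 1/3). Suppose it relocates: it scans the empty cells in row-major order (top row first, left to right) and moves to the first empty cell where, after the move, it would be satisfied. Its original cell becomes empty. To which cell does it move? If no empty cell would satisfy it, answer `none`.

Vacating (5,4). Empty cells in order:
  (2,1): 0/5 same-type → still unsatisfied.
  (2,4): 2/7 same-type → still unsatisfied.
  (3,4): 3/7 same-type → satisfied — stop here.

(3,4)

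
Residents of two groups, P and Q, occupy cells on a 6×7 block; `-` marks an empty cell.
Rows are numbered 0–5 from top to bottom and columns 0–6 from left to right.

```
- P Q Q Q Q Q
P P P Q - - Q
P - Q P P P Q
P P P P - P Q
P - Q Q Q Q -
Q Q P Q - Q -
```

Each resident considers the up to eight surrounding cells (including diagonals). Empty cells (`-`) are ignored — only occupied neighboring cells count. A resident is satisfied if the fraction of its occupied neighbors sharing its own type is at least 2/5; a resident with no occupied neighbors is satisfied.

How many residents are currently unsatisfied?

Row 0: (0,1)P 3/4 ✓ · (0,2)Q 2/5 ✓ · (0,3)Q 3/4 ✓ · (0,4)Q 3/3 ✓ · (0,5)Q 3/3 ✓ · (0,6)Q 2/2 ✓
Row 1: (1,0)P 3/3 ✓ · (1,1)P 4/6 ✓ · (1,2)P 3/7 ✓ · (1,3)Q 4/7 ✓ · (1,6)Q 3/4 ✓
Row 2: (2,0)P 4/4 ✓ · (2,2)Q 1/7 ✗ · (2,3)P 4/6 ✓ · (2,4)P 4/5 ✓ · (2,5)P 2/5 ✓ · (2,6)Q 2/4 ✓
Row 3: (3,0)P 3/3 ✓ · (3,1)P 4/6 ✓ · (3,2)P 3/6 ✓ · (3,3)P 3/7 ✓ · (3,5)P 2/6 ✗ · (3,6)Q 2/4 ✓
Row 4: (4,0)P 2/4 ✓ · (4,2)Q 3/7 ✓ · (4,3)Q 3/6 ✓ · (4,4)Q 4/6 ✓ · (4,5)Q 3/4 ✓
Row 5: (5,0)Q 1/2 ✓ · (5,1)Q 2/4 ✓ · (5,2)P 0/4 ✗ · (5,3)Q 3/4 ✓ · (5,5)Q 2/2 ✓
Unsatisfied: (2,2), (3,5), (5,2) — 3 in total.

3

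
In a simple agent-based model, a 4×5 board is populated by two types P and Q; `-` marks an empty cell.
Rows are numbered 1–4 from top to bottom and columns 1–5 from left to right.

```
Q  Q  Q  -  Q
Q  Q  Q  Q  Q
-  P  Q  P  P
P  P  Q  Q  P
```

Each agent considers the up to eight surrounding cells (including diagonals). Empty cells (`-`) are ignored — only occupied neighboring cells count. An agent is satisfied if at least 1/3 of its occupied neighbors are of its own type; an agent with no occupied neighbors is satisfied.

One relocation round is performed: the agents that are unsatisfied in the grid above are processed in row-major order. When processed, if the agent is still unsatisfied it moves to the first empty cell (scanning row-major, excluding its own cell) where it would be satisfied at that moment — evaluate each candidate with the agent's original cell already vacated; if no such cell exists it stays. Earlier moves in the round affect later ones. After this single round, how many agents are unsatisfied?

Initially unsatisfied (in order): (3,2), (3,4).
  (3,2) → (3,1).
  (3,4) → (3,2).
Resulting grid:
Q Q Q - Q
Q Q Q Q Q
P P Q - P
P P Q Q P
Unsatisfied now: (3,5).

1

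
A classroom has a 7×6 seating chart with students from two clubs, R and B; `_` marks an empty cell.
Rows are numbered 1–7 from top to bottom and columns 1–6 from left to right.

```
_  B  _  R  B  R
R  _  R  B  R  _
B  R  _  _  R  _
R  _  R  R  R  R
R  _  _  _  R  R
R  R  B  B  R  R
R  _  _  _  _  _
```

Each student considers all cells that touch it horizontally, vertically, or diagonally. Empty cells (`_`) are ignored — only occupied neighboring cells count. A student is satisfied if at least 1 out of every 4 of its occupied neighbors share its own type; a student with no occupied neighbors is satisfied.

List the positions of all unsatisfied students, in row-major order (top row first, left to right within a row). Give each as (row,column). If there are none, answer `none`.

(1,2)B 0/2 not
(1,4)R 2/4 satisfied
(1,5)B 1/4 satisfied
(1,6)R 1/2 satisfied
(2,1)R 1/3 satisfied
(2,3)R 2/4 satisfied
(2,4)B 1/5 not
(2,5)R 3/5 satisfied
(3,1)B 0/3 not
(3,2)R 4/5 satisfied
(3,5)R 4/5 satisfied
(4,1)R 2/3 satisfied
(4,3)R 2/2 satisfied
(4,4)R 4/4 satisfied
(4,5)R 5/5 satisfied
(4,6)R 4/4 satisfied
(5,1)R 3/3 satisfied
(5,5)R 6/7 satisfied
(5,6)R 5/5 satisfied
(6,1)R 3/3 satisfied
(6,2)R 3/4 satisfied
(6,3)B 1/2 satisfied
(6,4)B 1/3 satisfied
(6,5)R 3/4 satisfied
(6,6)R 3/3 satisfied
(7,1)R 2/2 satisfied

(1,2), (2,4), (3,1)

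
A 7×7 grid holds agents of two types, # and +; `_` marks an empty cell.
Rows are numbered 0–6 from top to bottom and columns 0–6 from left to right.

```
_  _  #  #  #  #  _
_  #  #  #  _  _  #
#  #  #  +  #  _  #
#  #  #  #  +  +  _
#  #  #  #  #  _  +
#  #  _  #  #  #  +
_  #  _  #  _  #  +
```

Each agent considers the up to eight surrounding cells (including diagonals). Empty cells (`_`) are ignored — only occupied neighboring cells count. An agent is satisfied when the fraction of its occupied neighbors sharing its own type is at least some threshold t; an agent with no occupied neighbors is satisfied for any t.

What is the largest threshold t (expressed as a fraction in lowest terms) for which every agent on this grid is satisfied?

Row 0: (0,2)# 4/4 · (0,3)# 4/4 · (0,4)# 3/3 · (0,5)# 2/2
Row 1: (1,1)# 5/5 · (1,2)# 6/7 · (1,3)# 6/7 · (1,6)# 2/2
Row 2: (2,0)# 4/4 · (2,1)# 7/7 · (2,2)# 7/8 · (2,3)+ 1/7 · (2,4)# 2/5 · (2,6)# 1/2
Row 3: (3,0)# 5/5 · (3,1)# 8/8 · (3,2)# 7/8 · (3,3)# 6/8 · (3,4)+ 2/6 · (3,5)+ 2/5
Row 4: (4,0)# 5/5 · (4,1)# 7/7 · (4,2)# 7/7 · (4,3)# 6/7 · (4,4)# 5/7 · (4,6)+ 2/3
Row 5: (5,0)# 4/4 · (5,1)# 5/5 · (5,3)# 5/5 · (5,4)# 6/6 · (5,5)# 3/6 · (5,6)+ 2/4
Row 6: (6,1)# 2/2 · (6,3)# 2/2 · (6,5)# 2/4 · (6,6)+ 1/3
The smallest same-type fraction is 1/7 at (2,3), which reduces to 1/7. Any threshold above that leaves this agent unsatisfied.

1/7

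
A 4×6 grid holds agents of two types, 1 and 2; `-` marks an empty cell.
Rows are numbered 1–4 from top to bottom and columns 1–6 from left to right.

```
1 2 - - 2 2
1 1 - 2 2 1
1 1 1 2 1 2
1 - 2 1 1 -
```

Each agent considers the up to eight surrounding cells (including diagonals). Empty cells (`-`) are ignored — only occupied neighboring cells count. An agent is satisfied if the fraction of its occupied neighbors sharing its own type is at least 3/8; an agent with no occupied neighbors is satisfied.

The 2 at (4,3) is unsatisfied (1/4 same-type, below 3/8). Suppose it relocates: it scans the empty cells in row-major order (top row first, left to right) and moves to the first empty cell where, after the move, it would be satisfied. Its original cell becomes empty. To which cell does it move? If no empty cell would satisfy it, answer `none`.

(1,3)

Vacating (4,3). Empty cells in order:
  (1,3): 2/3 same-type → satisfied — stop here.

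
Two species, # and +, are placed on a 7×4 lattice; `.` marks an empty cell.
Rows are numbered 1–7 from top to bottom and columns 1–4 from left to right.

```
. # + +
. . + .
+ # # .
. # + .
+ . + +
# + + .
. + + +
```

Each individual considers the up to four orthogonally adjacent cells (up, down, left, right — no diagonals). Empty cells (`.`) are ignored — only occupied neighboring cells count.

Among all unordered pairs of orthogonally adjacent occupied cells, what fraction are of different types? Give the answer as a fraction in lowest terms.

Scan each occupied cell's neighbors to the right and below so each pair is counted once.
From row 1: 1 unlike of 3 pairs (running 1/3).
From row 2: 1 unlike of 1 pairs (running 2/4).
From row 3: 2 unlike of 4 pairs (running 4/8).
From row 4: 1 unlike of 2 pairs (running 5/10).
From row 5: 1 unlike of 3 pairs (running 6/13).
From row 6: 1 unlike of 4 pairs (running 7/17).
From row 7: 0 unlike of 2 pairs (running 7/19).
Total adjacent occupied pairs: 19; unlike-type pairs: 7.
7/19 is already in lowest terms.

7/19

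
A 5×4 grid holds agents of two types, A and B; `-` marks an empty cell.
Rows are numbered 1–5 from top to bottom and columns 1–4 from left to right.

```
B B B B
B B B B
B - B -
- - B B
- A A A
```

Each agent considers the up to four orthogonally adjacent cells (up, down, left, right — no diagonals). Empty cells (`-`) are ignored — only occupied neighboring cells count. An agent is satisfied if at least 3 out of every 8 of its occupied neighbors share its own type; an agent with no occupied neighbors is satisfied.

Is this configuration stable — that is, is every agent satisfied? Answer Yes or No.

(1,1)B 2/2 satisfied
(1,2)B 3/3 satisfied
(1,3)B 3/3 satisfied
(1,4)B 2/2 satisfied
(2,1)B 3/3 satisfied
(2,2)B 3/3 satisfied
(2,3)B 4/4 satisfied
(2,4)B 2/2 satisfied
(3,1)B 1/1 satisfied
(3,3)B 2/2 satisfied
(4,3)B 2/3 satisfied
(4,4)B 1/2 satisfied
(5,2)A 1/1 satisfied
(5,3)A 2/3 satisfied
(5,4)A 1/2 satisfied
All meet the threshold, so the configuration is stable.

Yes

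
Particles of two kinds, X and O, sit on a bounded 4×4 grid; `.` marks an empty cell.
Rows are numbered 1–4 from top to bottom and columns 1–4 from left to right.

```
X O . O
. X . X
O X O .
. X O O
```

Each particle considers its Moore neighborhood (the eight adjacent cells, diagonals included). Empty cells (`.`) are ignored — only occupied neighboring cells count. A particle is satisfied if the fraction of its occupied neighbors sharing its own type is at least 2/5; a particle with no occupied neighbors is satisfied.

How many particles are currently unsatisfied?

6

Row 1: (1,1)X 1/2 ✓ · (1,2)O 0/2 ✗ · (1,4)O 0/1 ✗
Row 2: (2,2)X 2/5 ✓ · (2,4)X 0/2 ✗
Row 3: (3,1)O 0/3 ✗ · (3,2)X 2/5 ✓ · (3,3)O 2/6 ✗
Row 4: (4,2)X 1/4 ✗ · (4,3)O 2/4 ✓ · (4,4)O 2/2 ✓
Unsatisfied: (1,2), (1,4), (2,4), (3,1), (3,3), (4,2) — 6 in total.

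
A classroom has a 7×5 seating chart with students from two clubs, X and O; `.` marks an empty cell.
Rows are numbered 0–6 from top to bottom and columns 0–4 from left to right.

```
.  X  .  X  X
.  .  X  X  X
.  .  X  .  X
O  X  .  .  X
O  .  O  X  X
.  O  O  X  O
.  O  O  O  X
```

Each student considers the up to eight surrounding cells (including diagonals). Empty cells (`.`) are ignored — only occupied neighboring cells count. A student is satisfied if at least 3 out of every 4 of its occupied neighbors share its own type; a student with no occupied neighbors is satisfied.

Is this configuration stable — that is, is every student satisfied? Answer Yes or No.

No

Row 0: (0,1)X 1/1 ok · (0,3)X 4/4 ok · (0,4)X 3/3 ok
Row 1: (1,2)X 4/4 ok · (1,3)X 6/6 ok · (1,4)X 4/4 ok
Row 2: (2,2)X 3/3 ok · (2,4)X 3/3 ok
Row 3: (3,0)O 1/2 unhappy · (3,1)X 1/4 unhappy · (3,4)X 3/3 ok
Row 4: (4,0)O 2/3 unhappy · (4,2)O 2/5 unhappy · (4,3)X 3/6 unhappy · (4,4)X 3/4 ok
Row 5: (5,1)O 5/5 ok · (5,2)O 5/7 unhappy · (5,3)X 3/8 unhappy · (5,4)O 1/5 unhappy
Row 6: (6,1)O 3/3 ok · (6,2)O 4/5 ok · (6,3)O 3/5 unhappy · (6,4)X 1/3 unhappy
For instance (3,0) has only 1/2 same-type neighbors, below 3/4.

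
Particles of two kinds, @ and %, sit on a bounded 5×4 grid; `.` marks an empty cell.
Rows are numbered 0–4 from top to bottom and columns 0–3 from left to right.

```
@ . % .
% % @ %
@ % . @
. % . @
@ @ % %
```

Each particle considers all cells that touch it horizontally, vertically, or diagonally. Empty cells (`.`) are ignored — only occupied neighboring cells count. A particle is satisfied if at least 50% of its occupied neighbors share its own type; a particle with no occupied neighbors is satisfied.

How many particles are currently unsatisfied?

7

Row 0: (0,0)@ 0/2 not · (0,2)% 2/3 satisfied
Row 1: (1,0)% 2/4 satisfied · (1,1)% 3/6 satisfied · (1,2)@ 1/5 not · (1,3)% 1/3 not
Row 2: (2,0)@ 0/4 not · (2,1)% 3/5 satisfied · (2,3)@ 2/3 satisfied
Row 3: (3,1)% 2/5 not · (3,3)@ 1/3 not
Row 4: (4,0)@ 1/2 satisfied · (4,1)@ 1/3 not · (4,2)% 2/4 satisfied · (4,3)% 1/2 satisfied
Unsatisfied: (0,0), (1,2), (1,3), (2,0), (3,1), (3,3), (4,1) — 7 in total.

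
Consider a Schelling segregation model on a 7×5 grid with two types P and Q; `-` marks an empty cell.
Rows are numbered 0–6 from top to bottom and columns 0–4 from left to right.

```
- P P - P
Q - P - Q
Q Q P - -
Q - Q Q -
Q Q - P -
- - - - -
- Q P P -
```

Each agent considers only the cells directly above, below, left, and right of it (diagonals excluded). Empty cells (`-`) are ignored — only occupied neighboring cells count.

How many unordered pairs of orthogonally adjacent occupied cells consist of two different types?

5

Scan each occupied cell's neighbors to the right and below so each pair is counted once.
Row 0: P(0,1)–P(0,2)= P(0,2)–P(1,2)= P(0,4)–Q(1,4)≠  → 1/3 unlike.
Row 1: Q(1,0)–Q(2,0)= P(1,2)–P(2,2)=  → 0/2 unlike.
Row 2: Q(2,0)–Q(2,1)= Q(2,0)–Q(3,0)= Q(2,1)–P(2,2)≠ P(2,2)–Q(3,2)≠  → 2/4 unlike.
Row 3: Q(3,0)–Q(4,0)= Q(3,2)–Q(3,3)= Q(3,3)–P(4,3)≠  → 1/3 unlike.
Row 4: Q(4,0)–Q(4,1)=  → 0/1 unlike.
Row 6: Q(6,1)–P(6,2)≠ P(6,2)–P(6,3)=  → 1/2 unlike.
Total adjacent occupied pairs: 15; unlike-type pairs: 5.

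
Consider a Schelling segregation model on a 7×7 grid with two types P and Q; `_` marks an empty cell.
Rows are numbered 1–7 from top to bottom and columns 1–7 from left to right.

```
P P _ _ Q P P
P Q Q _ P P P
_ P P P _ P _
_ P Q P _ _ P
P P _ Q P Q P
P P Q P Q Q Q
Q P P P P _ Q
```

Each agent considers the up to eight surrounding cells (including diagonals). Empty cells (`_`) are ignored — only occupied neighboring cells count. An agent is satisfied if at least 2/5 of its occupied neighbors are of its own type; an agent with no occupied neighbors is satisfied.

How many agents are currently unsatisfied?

8

(1,1)P 2/3 ok
(1,2)P 2/4 ok
(1,5)Q 0/3 unhappy
(1,6)P 4/5 ok
(1,7)P 3/3 ok
(2,1)P 3/4 ok
(2,2)Q 1/6 unhappy
(2,3)Q 1/5 unhappy
(2,5)P 4/5 ok
(2,6)P 5/6 ok
(2,7)P 4/4 ok
(3,2)P 3/6 ok
(3,3)P 4/7 ok
(3,4)P 3/5 ok
(3,6)P 4/4 ok
(4,2)P 4/5 ok
(4,3)Q 1/7 unhappy
(4,4)P 3/5 ok
(4,7)P 2/3 ok
(5,1)P 4/4 ok
(5,2)P 4/6 ok
(5,4)Q 3/6 ok
(5,5)P 2/6 unhappy
(5,6)Q 3/6 ok
(5,7)P 1/4 unhappy
(6,1)P 4/5 ok
(6,2)P 5/7 ok
(6,3)Q 1/7 unhappy
(6,4)P 4/7 ok
(6,5)Q 3/7 ok
(6,6)Q 4/7 ok
(6,7)Q 3/4 ok
(7,1)Q 0/3 unhappy
(7,2)P 3/5 ok
(7,3)P 4/5 ok
(7,4)P 3/5 ok
(7,5)P 2/4 ok
(7,7)Q 2/2 ok
Unsatisfied: (1,5), (2,2), (2,3), (4,3), (5,5), (5,7), (6,3), (7,1) — 8 in total.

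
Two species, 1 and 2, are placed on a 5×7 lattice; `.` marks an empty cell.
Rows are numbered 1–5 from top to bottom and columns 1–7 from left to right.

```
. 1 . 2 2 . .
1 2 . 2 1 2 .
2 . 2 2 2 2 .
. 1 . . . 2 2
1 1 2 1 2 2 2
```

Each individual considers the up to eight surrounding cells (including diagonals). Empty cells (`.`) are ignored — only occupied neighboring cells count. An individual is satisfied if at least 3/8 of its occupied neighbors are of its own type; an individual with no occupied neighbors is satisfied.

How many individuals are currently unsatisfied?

5

Row 1: (1,2)1 1/2 ✓ · (1,4)2 2/3 ✓ · (1,5)2 3/4 ✓
Row 2: (2,1)1 1/3 ✗ · (2,2)2 2/4 ✓ · (2,4)2 5/6 ✓ · (2,5)1 0/7 ✗ · (2,6)2 3/4 ✓
Row 3: (3,1)2 1/3 ✗ · (3,3)2 3/4 ✓ · (3,4)2 3/4 ✓ · (3,5)2 5/6 ✓ · (3,6)2 4/5 ✓
Row 4: (4,2)1 2/5 ✓ · (4,6)2 6/6 ✓ · (4,7)2 4/4 ✓
Row 5: (5,1)1 2/2 ✓ · (5,2)1 2/3 ✓ · (5,3)2 0/3 ✗ · (5,4)1 0/2 ✗ · (5,5)2 2/3 ✓ · (5,6)2 4/4 ✓ · (5,7)2 3/3 ✓
Unsatisfied: (2,1), (2,5), (3,1), (5,3), (5,4) — 5 in total.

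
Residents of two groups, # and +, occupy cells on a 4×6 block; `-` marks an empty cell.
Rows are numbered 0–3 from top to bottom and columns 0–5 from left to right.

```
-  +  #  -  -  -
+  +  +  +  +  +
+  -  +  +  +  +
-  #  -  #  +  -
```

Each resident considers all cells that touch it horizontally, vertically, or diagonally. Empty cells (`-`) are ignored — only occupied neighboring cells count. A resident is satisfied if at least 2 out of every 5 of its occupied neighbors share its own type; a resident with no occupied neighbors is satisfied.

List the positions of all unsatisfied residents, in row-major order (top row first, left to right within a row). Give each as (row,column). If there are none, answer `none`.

(0,1)+ 3/4 satisfied
(0,2)# 0/4 not
(1,0)+ 3/3 satisfied
(1,1)+ 5/6 satisfied
(1,2)+ 5/6 satisfied
(1,3)+ 5/6 satisfied
(1,4)+ 5/5 satisfied
(1,5)+ 3/3 satisfied
(2,0)+ 2/3 satisfied
(2,2)+ 4/6 satisfied
(2,3)+ 6/7 satisfied
(2,4)+ 6/7 satisfied
(2,5)+ 4/4 satisfied
(3,1)# 0/2 not
(3,3)# 0/4 not
(3,4)+ 3/4 satisfied

(0,2), (3,1), (3,3)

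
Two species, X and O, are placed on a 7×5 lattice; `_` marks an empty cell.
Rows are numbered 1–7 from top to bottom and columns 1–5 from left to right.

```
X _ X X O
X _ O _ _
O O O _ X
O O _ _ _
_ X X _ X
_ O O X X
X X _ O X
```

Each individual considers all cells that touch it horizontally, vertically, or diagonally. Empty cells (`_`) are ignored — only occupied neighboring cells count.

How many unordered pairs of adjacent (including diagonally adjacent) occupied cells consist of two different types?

19

Scan each occupied cell's neighbors to the right and below (and the two forward diagonals) so each pair is counted once.
From row 1: 3 unlike of 5 pairs (running 3/5).
From row 2: 2 unlike of 4 pairs (running 5/9).
From row 3: 0 unlike of 7 pairs (running 5/16).
From row 4: 3 unlike of 4 pairs (running 8/20).
From row 5: 4 unlike of 8 pairs (running 12/28).
From row 6: 6 unlike of 11 pairs (running 18/39).
From row 7: 1 unlike of 2 pairs (running 19/41).
Total adjacent occupied pairs: 41; unlike-type pairs: 19.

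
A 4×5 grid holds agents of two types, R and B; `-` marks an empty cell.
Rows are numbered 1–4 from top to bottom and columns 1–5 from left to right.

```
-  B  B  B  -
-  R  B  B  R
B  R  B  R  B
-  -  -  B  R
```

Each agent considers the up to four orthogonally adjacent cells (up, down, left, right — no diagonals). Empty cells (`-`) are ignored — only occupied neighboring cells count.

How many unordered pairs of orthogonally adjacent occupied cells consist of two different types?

Scan each occupied cell's neighbors to the right and below so each pair is counted once.
From row 1: 1 unlike of 5 pairs (running 1/5).
From row 2: 4 unlike of 7 pairs (running 5/12).
From row 3: 6 unlike of 6 pairs (running 11/18).
From row 4: 1 unlike of 1 pairs (running 12/19).
Total adjacent occupied pairs: 19; unlike-type pairs: 12.

12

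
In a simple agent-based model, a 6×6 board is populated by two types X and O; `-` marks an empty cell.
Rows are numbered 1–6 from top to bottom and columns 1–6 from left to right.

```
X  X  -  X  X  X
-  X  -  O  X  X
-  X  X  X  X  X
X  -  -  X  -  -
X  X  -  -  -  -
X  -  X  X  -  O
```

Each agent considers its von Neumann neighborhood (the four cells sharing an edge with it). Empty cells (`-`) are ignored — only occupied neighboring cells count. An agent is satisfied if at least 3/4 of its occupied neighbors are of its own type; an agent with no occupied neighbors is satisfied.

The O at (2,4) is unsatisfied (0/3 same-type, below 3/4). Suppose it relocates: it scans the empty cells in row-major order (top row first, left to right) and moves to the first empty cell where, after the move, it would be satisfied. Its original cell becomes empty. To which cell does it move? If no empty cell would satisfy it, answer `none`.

Vacating (2,4). Empty cells in order:
  (1,3): 0/2 same-type → still unsatisfied.
  (2,1): 0/2 same-type → still unsatisfied.
  (2,3): 0/2 same-type → still unsatisfied.
  (3,1): 0/2 same-type → still unsatisfied.
  (4,2): 0/3 same-type → still unsatisfied.
  (4,3): 0/2 same-type → still unsatisfied.
  (4,5): 0/2 same-type → still unsatisfied.
  (4,6): 0/1 same-type → still unsatisfied.
  (5,3): 0/2 same-type → still unsatisfied.
  (5,4): 0/2 same-type → still unsatisfied.
  (5,5): 0/0 same-type → satisfied — stop here.

(5,5)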